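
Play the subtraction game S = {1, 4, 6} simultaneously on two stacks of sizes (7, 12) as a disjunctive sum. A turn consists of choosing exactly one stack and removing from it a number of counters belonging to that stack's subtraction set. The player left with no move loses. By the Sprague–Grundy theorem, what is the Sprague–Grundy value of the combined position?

All stacks use S = {1, 4, 6}:
G(0) = 0
G(1) = mex{0} = 1
G(2) = mex{1} = 0
G(3) = mex{0} = 1
G(4) = mex{1,0} = 2
G(5) = mex{2,1} = 0
G(6) = mex{0,0,0} = 1
G(7) = mex{1,1,1} = 0
G(8) = mex{0,2,0} = 1
G(9) = mex{1,0,1} = 2
G(10) = mex{2,1,2} = 0
G(11) = mex{0,0,0} = 1
G(12) = mex{1,1,1} = 0
Stack A: G(7) = 0.
Stack B: G(12) = 0.
Combined Grundy value = 0 ⊕ 0 = 0.

0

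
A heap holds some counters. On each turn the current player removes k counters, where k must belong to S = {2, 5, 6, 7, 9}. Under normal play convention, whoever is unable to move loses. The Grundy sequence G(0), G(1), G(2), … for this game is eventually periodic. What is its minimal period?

n :  0  1  2  3  4  5  6  7  8  9 10 11 12 13 14 15 16 17 18 19 20 21 22 23 24 25 26 27 28 29 30 31 32 33 34 35 36 37 38 39 40 41 42 43 44 45 46 47 48 49 50 51 52 53
G :  0  0  1  1  0  2  1  3  2  2  3  3  0  4  1  0  0  1  1  2  2  3  3  2  4  3  0  0  1  1  0  2  1  3  2  2  3  3  0  4  1  0  0  1  1  2  2  3  3  2  4  3  0  0
G(n+26) = G(n) holds for n = 0,…,8 (a full window of length max(S) = 9), so the sequence is purely periodic with period 26.

26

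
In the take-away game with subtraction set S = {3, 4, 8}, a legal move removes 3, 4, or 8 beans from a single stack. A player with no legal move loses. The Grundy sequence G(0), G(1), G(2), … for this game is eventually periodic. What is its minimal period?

n :  0  1  2  3  4  5  6  7  8  9 10 11 12 13 14 15 16 17 18 19 20 21 22 23 24 25
G :  0  0  0  1  1  1  2  0  2  3  1  3  0  0  0  1  1  1  2  0  2  3  1  3  0  0
G(n+12) = G(n) holds for n = 0,…,7 (a full window of length max(S) = 8), so the sequence is purely periodic with period 12.

12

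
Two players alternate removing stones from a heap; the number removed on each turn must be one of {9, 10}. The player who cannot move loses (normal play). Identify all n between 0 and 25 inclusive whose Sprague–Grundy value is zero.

0, 1, 2, 3, 4, 5, 6, 7, 8, 19, 20, 21, 22, 23, 24, 25

G(0) = 0
G(1) = mex{} = 0
G(2) = mex{} = 0
G(3) = mex{} = 0
G(4) = mex{} = 0
G(5) = mex{} = 0
G(6) = mex{} = 0
G(7) = mex{} = 0
G(8) = mex{} = 0
G(9) = mex{0} = 1
G(10) = mex{0,0} = 1
G(11) = mex{0,0} = 1
G(12) = mex{0,0} = 1
G(13) = mex{0,0} = 1
G(14) = mex{0,0} = 1
G(15) = mex{0,0} = 1
G(16) = mex{0,0} = 1
G(17) = mex{0,0} = 1
G(18) = mex{1,0} = 2
G(19) = mex{1,1} = 0
G(20) = mex{1,1} = 0
G(21) = mex{1,1} = 0
G(22) = mex{1,1} = 0
G(23) = mex{1,1} = 0
G(24) = mex{1,1} = 0
G(25) = mex{1,1} = 0
P-positions are exactly the n with G(n) = 0.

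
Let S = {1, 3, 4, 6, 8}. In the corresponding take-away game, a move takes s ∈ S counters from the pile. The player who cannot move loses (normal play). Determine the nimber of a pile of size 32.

2

n :  0  1  2  3  4  5  6  7  8  9 10 11 12 13 14 15 16 17 18 19 20 21 22 23 24 25 26 27 28 29 30 31 32
G :  0  1  0  1  2  3  2  0  1  0  1  2  3  2  0  1  0  1  2  3  2  0  1  0  1  2  3  2  0  1  0  1  2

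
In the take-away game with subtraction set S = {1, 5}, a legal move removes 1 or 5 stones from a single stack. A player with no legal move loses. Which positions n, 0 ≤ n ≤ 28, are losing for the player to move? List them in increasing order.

G(0) = 0
G(1) = mex{0} = 1
G(2) = mex{1} = 0
G(3) = mex{0} = 1
G(4) = mex{1} = 0
G(5) = mex{0,0} = 1
G(6) = mex{1,1} = 0
G(7) = mex{0,0} = 1
G(8) = mex{1,1} = 0
G(9) = mex{0,0} = 1
G(10) = mex{1,1} = 0
G(11) = mex{0,0} = 1
G(12) = mex{1,1} = 0
G(13) = mex{0,0} = 1
G(14) = mex{1,1} = 0
G(15) = mex{0,0} = 1
G(16) = mex{1,1} = 0
G(17) = mex{0,0} = 1
G(18) = mex{1,1} = 0
G(19) = mex{0,0} = 1
G(20) = mex{1,1} = 0
G(21) = mex{0,0} = 1
G(22) = mex{1,1} = 0
G(23) = mex{0,0} = 1
G(24) = mex{1,1} = 0
G(25) = mex{0,0} = 1
G(26) = mex{1,1} = 0
G(27) = mex{0,0} = 1
G(28) = mex{1,1} = 0
P-positions are exactly the n with G(n) = 0.

0, 2, 4, 6, 8, 10, 12, 14, 16, 18, 20, 22, 24, 26, 28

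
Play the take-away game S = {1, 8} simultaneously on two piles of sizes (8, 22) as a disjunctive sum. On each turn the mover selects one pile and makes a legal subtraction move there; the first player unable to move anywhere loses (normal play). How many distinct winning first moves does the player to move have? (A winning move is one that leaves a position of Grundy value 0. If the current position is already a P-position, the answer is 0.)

All piles use S = {1, 8}:
n :  0  1  2  3  4  5  6  7  8  9 10 11 12 13 14 15 16 17 18 19 20 21 22
G :  0  1  0  1  0  1  0  1  2  0  1  0  1  0  1  0  1  2  0  1  0  1  0
Pile A: G(8) = 2.
Pile B: G(22) = 0.
Combined Grundy value = 2 ⊕ 0 = 2.
A winning move leaves total XOR = 0, i.e. changes one component's Grundy value g to g ⊕ X where X is the current total.
Pile A: need g' = 2⊕2 = 0. Options: 8−1→G=1, 8−8→G=0. Hits: 1.
Pile B: need g' = 0⊕2 = 2. Options: 22−1→G=1, 22−8→G=1. Hits: 0.

1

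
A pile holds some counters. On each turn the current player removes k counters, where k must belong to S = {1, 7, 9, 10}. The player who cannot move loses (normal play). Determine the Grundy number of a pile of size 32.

n :  0  1  2  3  4  5  6  7  8  9 10 11 12 13 14 15 16 17 18 19 20 21 22 23 24 25 26 27 28 29 30 31 32
G :  0  1  0  1  0  1  0  1  0  1  2  3  2  3  2  3  2  3  2  0  1  0  1  0  1  0  1  0  1  2  3  2  3

3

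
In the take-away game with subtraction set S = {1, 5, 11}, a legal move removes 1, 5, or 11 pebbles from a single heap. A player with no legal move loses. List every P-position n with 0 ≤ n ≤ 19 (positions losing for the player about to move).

n :  0  1  2  3  4  5  6  7  8  9 10 11 12 13 14 15 16 17 18 19
G :  0  1  0  1  0  1  0  1  0  1  0  1  0  1  0  1  0  1  0  1
P-positions are exactly the n with G(n) = 0.

0, 2, 4, 6, 8, 10, 12, 14, 16, 18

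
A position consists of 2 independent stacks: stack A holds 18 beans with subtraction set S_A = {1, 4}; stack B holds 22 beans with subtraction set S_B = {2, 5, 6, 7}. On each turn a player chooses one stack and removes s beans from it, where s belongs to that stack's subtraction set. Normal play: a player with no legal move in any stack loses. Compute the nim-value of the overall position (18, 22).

Stack A, S = {1, 4}:
n :  0  1  2  3  4  5  6  7  8  9 10 11 12 13 14 15 16 17 18
G :  0  1  0  1  2  0  1  0  1  2  0  1  0  1  2  0  1  0  1
G_A(18) = 1.
Stack B, S = {2, 5, 6, 7}:
n :  0  1  2  3  4  5  6  7  8  9 10 11 12 13 14 15 16 17 18 19 20 21 22
G :  0  0  1  1  0  2  1  3  2  2  3  3  0  0  1  1  0  2  1  3  2  2  3
G_B(22) = 3.
Combined Grundy value = 1 ⊕ 3 = 2.

2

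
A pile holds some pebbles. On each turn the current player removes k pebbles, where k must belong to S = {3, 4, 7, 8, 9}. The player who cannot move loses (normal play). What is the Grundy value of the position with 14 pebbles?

n :  0  1  2  3  4  5  6  7  8  9 10 11 12 13 14
G :  0  0  0  1  1  1  2  2  2  3  3  3  0  0  0

0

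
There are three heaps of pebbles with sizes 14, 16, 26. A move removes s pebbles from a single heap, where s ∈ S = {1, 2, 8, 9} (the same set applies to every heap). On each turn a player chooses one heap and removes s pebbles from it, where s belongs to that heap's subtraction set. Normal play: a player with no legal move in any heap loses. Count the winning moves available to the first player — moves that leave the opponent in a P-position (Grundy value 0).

All heaps use S = {1, 2, 8, 9}:
n :  0  1  2  3  4  5  6  7  8  9 10 11 12 13 14 15 16 17 18 19 20 21 22 23 24 25 26
G :  0  1  2  0  1  2  0  1  2  3  0  1  2  0  1  2  0  1  2  3  0  1  2  0  1  2  0
Heap A: G(14) = 1.
Heap B: G(16) = 0.
Heap C: G(26) = 0.
Combined Grundy value = 1 ⊕ 0 ⊕ 0 = 1.
A winning move leaves total XOR = 0, i.e. changes one component's Grundy value g to g ⊕ X where X is the current total.
Heap A: need g' = 1⊕1 = 0. Options: 14−1→G=0, 14−2→G=2, 14−8→G=0, 14−9→G=2. Hits: 2.
Heap B: need g' = 0⊕1 = 1. Options: 16−1→G=2, 16−2→G=1, 16−8→G=2, 16−9→G=1. Hits: 2.
Heap C: need g' = 0⊕1 = 1. Options: 26−1→G=2, 26−2→G=1, 26−8→G=2, 26−9→G=1. Hits: 2.

6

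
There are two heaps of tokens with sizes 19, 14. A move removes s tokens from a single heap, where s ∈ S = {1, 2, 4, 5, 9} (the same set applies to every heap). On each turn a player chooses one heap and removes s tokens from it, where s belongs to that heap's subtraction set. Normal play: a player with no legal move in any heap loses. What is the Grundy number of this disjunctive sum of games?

1

All heaps use S = {1, 2, 4, 5, 9}:
n :  0  1  2  3  4  5  6  7  8  9 10 11 12 13 14 15 16 17 18 19
G :  0  1  2  0  1  2  0  1  2  3  4  5  3  0  1  2  0  1  2  0
Heap A: G(19) = 0.
Heap B: G(14) = 1.
Combined Grundy value = 0 ⊕ 1 = 1.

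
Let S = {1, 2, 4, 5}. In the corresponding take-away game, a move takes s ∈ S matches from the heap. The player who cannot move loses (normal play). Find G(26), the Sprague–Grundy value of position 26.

2

G(0) = 0
G(1) = mex{0} = 1
G(2) = mex{1,0} = 2
G(3) = mex{2,1} = 0
G(4) = mex{0,2,0} = 1
G(5) = mex{1,0,1,0} = 2
G(6) = mex{2,1,2,1} = 0
G(7) = mex{0,2,0,2} = 1
G(8) = mex{1,0,1,0} = 2
G(9) = mex{2,1,2,1} = 0
G(10) = mex{0,2,0,2} = 1
G(11) = mex{1,0,1,0} = 2
G(12) = mex{2,1,2,1} = 0
G(13) = mex{0,2,0,2} = 1
G(14) = mex{1,0,1,0} = 2
G(15) = mex{2,1,2,1} = 0
G(16) = mex{0,2,0,2} = 1
G(17) = mex{1,0,1,0} = 2
G(18) = mex{2,1,2,1} = 0
G(19) = mex{0,2,0,2} = 1
G(20) = mex{1,0,1,0} = 2
G(21) = mex{2,1,2,1} = 0
G(22) = mex{0,2,0,2} = 1
G(23) = mex{1,0,1,0} = 2
G(24) = mex{2,1,2,1} = 0
G(25) = mex{0,2,0,2} = 1
G(26) = mex{1,0,1,0} = 2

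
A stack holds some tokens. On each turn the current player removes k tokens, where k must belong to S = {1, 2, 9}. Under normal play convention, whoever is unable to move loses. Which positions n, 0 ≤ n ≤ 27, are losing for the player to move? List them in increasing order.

n :  0  1  2  3  4  5  6  7  8  9 10 11 12 13 14 15 16 17 18 19 20 21 22 23 24 25 26 27
G :  0  1  2  0  1  2  0  1  2  3  0  1  2  0  1  2  0  1  2  3  0  1  2  0  1  2  0  1
P-positions are exactly the n with G(n) = 0.

0, 3, 6, 10, 13, 16, 20, 23, 26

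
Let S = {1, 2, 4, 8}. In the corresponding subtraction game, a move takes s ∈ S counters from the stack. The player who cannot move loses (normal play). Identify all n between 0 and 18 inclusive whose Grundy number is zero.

n :  0  1  2  3  4  5  6  7  8  9 10 11 12 13 14 15 16 17 18
G :  0  1  2  0  1  2  0  1  2  0  1  2  0  1  2  0  1  2  0
P-positions are exactly the n with G(n) = 0.

0, 3, 6, 9, 12, 15, 18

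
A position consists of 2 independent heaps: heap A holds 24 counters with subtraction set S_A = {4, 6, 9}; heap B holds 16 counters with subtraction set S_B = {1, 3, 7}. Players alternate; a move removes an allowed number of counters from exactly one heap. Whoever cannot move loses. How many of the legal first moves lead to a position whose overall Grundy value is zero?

Heap A, S = {4, 6, 9}:
G(0) = 0
G(1) = mex{} = 0
G(2) = mex{} = 0
G(3) = mex{} = 0
G(4) = mex{0} = 1
G(5) = mex{0} = 1
G(6) = mex{0,0} = 1
G(7) = mex{0,0} = 1
G(8) = mex{1,0} = 2
G(9) = mex{1,0,0} = 2
G(10) = mex{1,1,0} = 2
G(11) = mex{1,1,0} = 2
G(12) = mex{2,1,0} = 3
G(13) = mex{2,1,1} = 0
G(14) = mex{2,2,1} = 0
G(15) = mex{2,2,1} = 0
G(16) = mex{3,2,1} = 0
G(17) = mex{0,2,2} = 1
G(18) = mex{0,3,2} = 1
G(19) = mex{0,0,2} = 1
G(20) = mex{0,0,2} = 1
G(21) = mex{1,0,3} = 2
G(22) = mex{1,0,0} = 2
G(23) = mex{1,1,0} = 2
G(24) = mex{1,1,0} = 2
G_A(24) = 2.
Heap B, S = {1, 3, 7}:
G(0) = 0
G(1) = mex{0} = 1
G(2) = mex{1} = 0
G(3) = mex{0,0} = 1
G(4) = mex{1,1} = 0
G(5) = mex{0,0} = 1
G(6) = mex{1,1} = 0
G(7) = mex{0,0,0} = 1
G(8) = mex{1,1,1} = 0
G(9) = mex{0,0,0} = 1
G(10) = mex{1,1,1} = 0
G(11) = mex{0,0,0} = 1
G(12) = mex{1,1,1} = 0
G(13) = mex{0,0,0} = 1
G(14) = mex{1,1,1} = 0
G(15) = mex{0,0,0} = 1
G(16) = mex{1,1,1} = 0
G_B(16) = 0.
Combined Grundy value = 2 ⊕ 0 = 2.
A winning move leaves total XOR = 0, i.e. changes one component's Grundy value g to g ⊕ X where X is the current total.
Heap A: need g' = 2⊕2 = 0. Options: 24−4→G=1, 24−6→G=1, 24−9→G=0. Hits: 1.
Heap B: need g' = 0⊕2 = 2. Options: 16−1→G=1, 16−3→G=1, 16−7→G=1. Hits: 0.

1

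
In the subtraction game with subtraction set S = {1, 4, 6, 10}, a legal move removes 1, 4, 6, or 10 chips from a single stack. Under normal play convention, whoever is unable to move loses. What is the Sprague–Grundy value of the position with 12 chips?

G(0) = 0
G(1) = mex{0} = 1
G(2) = mex{1} = 0
G(3) = mex{0} = 1
G(4) = mex{1,0} = 2
G(5) = mex{2,1} = 0
G(6) = mex{0,0,0} = 1
G(7) = mex{1,1,1} = 0
G(8) = mex{0,2,0} = 1
G(9) = mex{1,0,1} = 2
G(10) = mex{2,1,2,0} = 3
G(11) = mex{3,0,0,1} = 2
G(12) = mex{2,1,1,0} = 3

3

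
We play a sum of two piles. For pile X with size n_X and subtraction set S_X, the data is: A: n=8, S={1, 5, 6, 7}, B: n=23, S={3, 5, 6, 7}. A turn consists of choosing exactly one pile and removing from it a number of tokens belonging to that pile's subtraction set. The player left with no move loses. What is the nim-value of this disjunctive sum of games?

3

Pile A, S = {1, 5, 6, 7}:
n : 0 1 2 3 4 5 6 7 8
G : 0 1 0 1 0 1 2 3 2
G_A(8) = 2.
Pile B, S = {3, 5, 6, 7}:
n :  0  1  2  3  4  5  6  7  8  9 10 11 12 13 14 15 16 17 18 19 20 21 22 23
G :  0  0  0  1  1  1  2  2  2  3  0  0  0  1  1  1  2  2  2  3  0  0  0  1
G_B(23) = 1.
Combined Grundy value = 2 ⊕ 1 = 3.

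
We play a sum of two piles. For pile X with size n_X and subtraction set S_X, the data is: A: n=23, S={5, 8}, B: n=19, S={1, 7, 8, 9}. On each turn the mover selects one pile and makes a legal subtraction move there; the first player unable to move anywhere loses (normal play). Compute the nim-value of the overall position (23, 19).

Pile A, S = {5, 8}:
n :  0  1  2  3  4  5  6  7  8  9 10 11 12 13 14 15 16 17 18 19 20 21 22 23
G :  0  0  0  0  0  1  1  1  1  1  2  2  2  0  0  0  0  0  1  1  1  1  1  2
G_A(23) = 2.
Pile B, S = {1, 7, 8, 9}:
n :  0  1  2  3  4  5  6  7  8  9 10 11 12 13 14 15 16 17 18 19
G :  0  1  0  1  0  1  0  1  2  3  2  3  2  3  2  3  0  1  0  1
G_B(19) = 1.
Combined Grundy value = 2 ⊕ 1 = 3.

3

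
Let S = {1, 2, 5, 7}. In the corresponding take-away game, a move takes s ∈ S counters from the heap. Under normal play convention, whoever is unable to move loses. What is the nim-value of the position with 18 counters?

0

G(0) = 0
G(1) = mex{0} = 1
G(2) = mex{1,0} = 2
G(3) = mex{2,1} = 0
G(4) = mex{0,2} = 1
G(5) = mex{1,0,0} = 2
G(6) = mex{2,1,1} = 0
G(7) = mex{0,2,2,0} = 1
G(8) = mex{1,0,0,1} = 2
G(9) = mex{2,1,1,2} = 0
G(10) = mex{0,2,2,0} = 1
G(11) = mex{1,0,0,1} = 2
G(12) = mex{2,1,1,2} = 0
G(13) = mex{0,2,2,0} = 1
G(14) = mex{1,0,0,1} = 2
G(15) = mex{2,1,1,2} = 0
G(16) = mex{0,2,2,0} = 1
G(17) = mex{1,0,0,1} = 2
G(18) = mex{2,1,1,2} = 0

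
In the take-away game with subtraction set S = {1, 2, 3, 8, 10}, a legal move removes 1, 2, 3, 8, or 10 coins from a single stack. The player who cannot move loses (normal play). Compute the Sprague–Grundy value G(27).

0

G(0) = 0
G(1) = mex{0} = 1
G(2) = mex{1,0} = 2
G(3) = mex{2,1,0} = 3
G(4) = mex{3,2,1} = 0
G(5) = mex{0,3,2} = 1
G(6) = mex{1,0,3} = 2
G(7) = mex{2,1,0} = 3
G(8) = mex{3,2,1,0} = 4
G(9) = mex{4,3,2,1} = 0
G(10) = mex{0,4,3,2,0} = 1
G(11) = mex{1,0,4,3,1} = 2
G(12) = mex{2,1,0,0,2} = 3
G(13) = mex{3,2,1,1,3} = 0
G(14) = mex{0,3,2,2,0} = 1
G(15) = mex{1,0,3,3,1} = 2
G(16) = mex{2,1,0,4,2} = 3
G(17) = mex{3,2,1,0,3} = 4
G(18) = mex{4,3,2,1,4} = 0
G(19) = mex{0,4,3,2,0} = 1
G(20) = mex{1,0,4,3,1} = 2
G(21) = mex{2,1,0,0,2} = 3
G(22) = mex{3,2,1,1,3} = 0
G(23) = mex{0,3,2,2,0} = 1
G(24) = mex{1,0,3,3,1} = 2
G(25) = mex{2,1,0,4,2} = 3
G(26) = mex{3,2,1,0,3} = 4
G(27) = mex{4,3,2,1,4} = 0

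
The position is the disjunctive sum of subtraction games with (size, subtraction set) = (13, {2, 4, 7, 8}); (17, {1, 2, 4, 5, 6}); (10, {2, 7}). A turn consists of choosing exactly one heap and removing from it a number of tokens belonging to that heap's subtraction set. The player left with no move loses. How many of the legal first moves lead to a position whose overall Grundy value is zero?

2

Heap A, S = {2, 4, 7, 8}:
G(0) = 0
G(1) = mex{} = 0
G(2) = mex{0} = 1
G(3) = mex{0} = 1
G(4) = mex{1,0} = 2
G(5) = mex{1,0} = 2
G(6) = mex{2,1} = 0
G(7) = mex{2,1,0} = 3
G(8) = mex{0,2,0,0} = 1
G(9) = mex{3,2,1,0} = 4
G(10) = mex{1,0,1,1} = 2
G(11) = mex{4,3,2,1} = 0
G(12) = mex{2,1,2,2} = 0
G(13) = mex{0,4,0,2} = 1
G_A(13) = 1.
Heap B, S = {1, 2, 4, 5, 6}:
n :  0  1  2  3  4  5  6  7  8  9 10 11 12 13 14 15 16 17
G :  0  1  2  0  1  2  3  4  5  3  0  1  2  0  1  2  3  4
G_B(17) = 4.
Heap C, S = {2, 7}:
n :  0  1  2  3  4  5  6  7  8  9 10
G :  0  0  1  1  0  0  1  1  2  0  0
G_C(10) = 0.
Combined Grundy value = 1 ⊕ 4 ⊕ 0 = 5.
A winning move leaves total XOR = 0, i.e. changes one component's Grundy value g to g ⊕ X where X is the current total.
Heap A: need g' = 1⊕5 = 4. Options: 13−2→G=0, 13−4→G=4, 13−7→G=0, 13−8→G=2. Hits: 1.
Heap B: need g' = 4⊕5 = 1. Options: 17−1→G=3, 17−2→G=2, 17−4→G=0, 17−5→G=2, 17−6→G=1. Hits: 1.
Heap C: need g' = 0⊕5 = 5. Options: 10−2→G=2, 10−7→G=1. Hits: 0.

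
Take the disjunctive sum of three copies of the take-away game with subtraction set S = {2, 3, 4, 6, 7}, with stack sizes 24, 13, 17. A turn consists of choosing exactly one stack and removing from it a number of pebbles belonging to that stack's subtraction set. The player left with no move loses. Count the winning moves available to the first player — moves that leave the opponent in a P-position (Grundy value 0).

1

All stacks use S = {2, 3, 4, 6, 7}:
n :  0  1  2  3  4  5  6  7  8  9 10 11 12 13 14 15 16 17 18 19 20 21 22 23 24
G :  0  0  1  1  2  2  3  3  4  0  0  1  1  2  2  3  3  4  0  0  1  1  2  2  3
Stack A: G(24) = 3.
Stack B: G(13) = 2.
Stack C: G(17) = 4.
Combined Grundy value = 3 ⊕ 2 ⊕ 4 = 5.
A winning move leaves total XOR = 0, i.e. changes one component's Grundy value g to g ⊕ X where X is the current total.
Stack A: need g' = 3⊕5 = 6. Options: 24−2→G=2, 24−3→G=1, 24−4→G=1, 24−6→G=0, 24−7→G=4. Hits: 0.
Stack B: need g' = 2⊕5 = 7. Options: 13−2→G=1, 13−3→G=0, 13−4→G=0, 13−6→G=3, 13−7→G=3. Hits: 0.
Stack C: need g' = 4⊕5 = 1. Options: 17−2→G=3, 17−3→G=2, 17−4→G=2, 17−6→G=1, 17−7→G=0. Hits: 1.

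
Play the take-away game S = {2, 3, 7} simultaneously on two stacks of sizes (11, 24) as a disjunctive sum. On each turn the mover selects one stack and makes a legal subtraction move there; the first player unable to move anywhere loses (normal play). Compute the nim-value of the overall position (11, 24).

All stacks use S = {2, 3, 7}:
G(0) = 0
G(1) = mex{} = 0
G(2) = mex{0} = 1
G(3) = mex{0,0} = 1
G(4) = mex{1,0} = 2
G(5) = mex{1,1} = 0
G(6) = mex{2,1} = 0
G(7) = mex{0,2,0} = 1
G(8) = mex{0,0,0} = 1
G(9) = mex{1,0,1} = 2
G(10) = mex{1,1,1} = 0
G(11) = mex{2,1,2} = 0
G(12) = mex{0,2,0} = 1
G(13) = mex{0,0,0} = 1
G(14) = mex{1,0,1} = 2
G(15) = mex{1,1,1} = 0
G(16) = mex{2,1,2} = 0
G(17) = mex{0,2,0} = 1
G(18) = mex{0,0,0} = 1
G(19) = mex{1,0,1} = 2
G(20) = mex{1,1,1} = 0
G(21) = mex{2,1,2} = 0
G(22) = mex{0,2,0} = 1
G(23) = mex{0,0,0} = 1
G(24) = mex{1,0,1} = 2
Stack A: G(11) = 0.
Stack B: G(24) = 2.
Combined Grundy value = 0 ⊕ 2 = 2.

2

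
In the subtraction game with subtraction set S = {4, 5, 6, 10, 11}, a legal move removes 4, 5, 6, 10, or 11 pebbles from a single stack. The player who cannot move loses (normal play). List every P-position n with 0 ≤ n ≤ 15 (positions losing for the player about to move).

0, 1, 2, 3, 15

G(0) = 0
G(1) = mex{} = 0
G(2) = mex{} = 0
G(3) = mex{} = 0
G(4) = mex{0} = 1
G(5) = mex{0,0} = 1
G(6) = mex{0,0,0} = 1
G(7) = mex{0,0,0} = 1
G(8) = mex{1,0,0} = 2
G(9) = mex{1,1,0} = 2
G(10) = mex{1,1,1,0} = 2
G(11) = mex{1,1,1,0,0} = 2
G(12) = mex{2,1,1,0,0} = 3
G(13) = mex{2,2,1,0,0} = 3
G(14) = mex{2,2,2,1,0} = 3
G(15) = mex{2,2,2,1,1} = 0
P-positions are exactly the n with G(n) = 0.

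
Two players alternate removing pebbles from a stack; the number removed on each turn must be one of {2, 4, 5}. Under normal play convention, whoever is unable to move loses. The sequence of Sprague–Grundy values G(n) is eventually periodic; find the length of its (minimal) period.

n :  0  1  2  3  4  5  6  7  8  9 10 11 12 13 14 15
G :  0  0  1  1  2  2  3  0  0  1  1  2  2  3  0  0
G(n+7) = G(n) holds for n = 0,…,4 (a full window of length max(S) = 5), so the sequence is purely periodic with period 7.

7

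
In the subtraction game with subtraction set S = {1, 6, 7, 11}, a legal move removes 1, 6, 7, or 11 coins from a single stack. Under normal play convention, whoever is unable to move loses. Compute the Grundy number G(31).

n :  0  1  2  3  4  5  6  7  8  9 10 11 12 13 14 15 16 17 18 19 20 21 22 23 24 25 26 27 28 29 30 31
G :  0  1  0  1  0  1  2  3  2  3  2  3  0  1  0  1  0  1  2  3  2  3  2  3  0  1  0  1  0  1  2  3

3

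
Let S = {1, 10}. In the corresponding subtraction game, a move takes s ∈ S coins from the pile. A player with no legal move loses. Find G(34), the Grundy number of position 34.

n :  0  1  2  3  4  5  6  7  8  9 10 11 12 13 14 15 16 17 18 19 20 21 22 23 24 25 26 27 28 29 30 31 32 33 34
G :  0  1  0  1  0  1  0  1  0  1  2  0  1  0  1  0  1  0  1  0  1  2  0  1  0  1  0  1  0  1  0  1  2  0  1

1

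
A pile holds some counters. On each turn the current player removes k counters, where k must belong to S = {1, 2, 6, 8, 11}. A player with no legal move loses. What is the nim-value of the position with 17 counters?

0

G(0) = 0
G(1) = mex{0} = 1
G(2) = mex{1,0} = 2
G(3) = mex{2,1} = 0
G(4) = mex{0,2} = 1
G(5) = mex{1,0} = 2
G(6) = mex{2,1,0} = 3
G(7) = mex{3,2,1} = 0
G(8) = mex{0,3,2,0} = 1
G(9) = mex{1,0,0,1} = 2
G(10) = mex{2,1,1,2} = 0
G(11) = mex{0,2,2,0,0} = 1
G(12) = mex{1,0,3,1,1} = 2
G(13) = mex{2,1,0,2,2} = 3
G(14) = mex{3,2,1,3,0} = 4
G(15) = mex{4,3,2,0,1} = 5
G(16) = mex{5,4,0,1,2} = 3
G(17) = mex{3,5,1,2,3} = 0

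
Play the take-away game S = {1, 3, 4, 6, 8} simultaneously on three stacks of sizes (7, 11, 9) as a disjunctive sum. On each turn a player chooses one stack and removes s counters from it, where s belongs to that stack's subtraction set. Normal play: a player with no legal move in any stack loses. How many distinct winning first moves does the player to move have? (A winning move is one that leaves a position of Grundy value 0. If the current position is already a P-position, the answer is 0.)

4

All stacks use S = {1, 3, 4, 6, 8}:
G(0) = 0
G(1) = mex{0} = 1
G(2) = mex{1} = 0
G(3) = mex{0,0} = 1
G(4) = mex{1,1,0} = 2
G(5) = mex{2,0,1} = 3
G(6) = mex{3,1,0,0} = 2
G(7) = mex{2,2,1,1} = 0
G(8) = mex{0,3,2,0,0} = 1
G(9) = mex{1,2,3,1,1} = 0
G(10) = mex{0,0,2,2,0} = 1
G(11) = mex{1,1,0,3,1} = 2
Stack A: G(7) = 0.
Stack B: G(11) = 2.
Stack C: G(9) = 0.
Combined Grundy value = 0 ⊕ 2 ⊕ 0 = 2.
A winning move leaves total XOR = 0, i.e. changes one component's Grundy value g to g ⊕ X where X is the current total.
Stack A: need g' = 0⊕2 = 2. Options: 7−1→G=2, 7−3→G=2, 7−4→G=1, 7−6→G=1. Hits: 2.
Stack B: need g' = 2⊕2 = 0. Options: 11−1→G=1, 11−3→G=1, 11−4→G=0, 11−6→G=3, 11−8→G=1. Hits: 1.
Stack C: need g' = 0⊕2 = 2. Options: 9−1→G=1, 9−3→G=2, 9−4→G=3, 9−6→G=1, 9−8→G=1. Hits: 1.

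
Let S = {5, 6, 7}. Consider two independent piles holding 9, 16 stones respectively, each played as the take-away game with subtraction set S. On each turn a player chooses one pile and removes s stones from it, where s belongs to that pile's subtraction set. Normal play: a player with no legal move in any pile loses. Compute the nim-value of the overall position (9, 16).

All piles use S = {5, 6, 7}:
n :  0  1  2  3  4  5  6  7  8  9 10 11 12 13 14 15 16
G :  0  0  0  0  0  1  1  1  1  1  2  2  0  0  0  0  0
Pile A: G(9) = 1.
Pile B: G(16) = 0.
Combined Grundy value = 1 ⊕ 0 = 1.

1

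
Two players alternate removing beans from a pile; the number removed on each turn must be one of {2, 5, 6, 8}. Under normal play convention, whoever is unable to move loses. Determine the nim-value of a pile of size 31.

1

n :  0  1  2  3  4  5  6  7  8  9 10 11 12 13 14 15 16 17 18 19 20 21 22 23 24 25 26 27 28 29 30 31
G :  0  0  1  1  0  2  1  3  2  2  3  0  2  1  0  0  1  1  0  2  1  3  2  2  3  0  2  1  0  0  1  1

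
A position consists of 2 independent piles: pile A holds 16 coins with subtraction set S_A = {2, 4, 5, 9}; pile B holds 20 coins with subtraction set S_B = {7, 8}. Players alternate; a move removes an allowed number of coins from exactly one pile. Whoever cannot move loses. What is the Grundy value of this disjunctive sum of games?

Pile A, S = {2, 4, 5, 9}:
G(0) = 0
G(1) = mex{} = 0
G(2) = mex{0} = 1
G(3) = mex{0} = 1
G(4) = mex{1,0} = 2
G(5) = mex{1,0,0} = 2
G(6) = mex{2,1,0} = 3
G(7) = mex{2,1,1} = 0
G(8) = mex{3,2,1} = 0
G(9) = mex{0,2,2,0} = 1
G(10) = mex{0,3,2,0} = 1
G(11) = mex{1,0,3,1} = 2
G(12) = mex{1,0,0,1} = 2
G(13) = mex{2,1,0,2} = 3
G(14) = mex{2,1,1,2} = 0
G(15) = mex{3,2,1,3} = 0
G(16) = mex{0,2,2,0} = 1
G_A(16) = 1.
Pile B, S = {7, 8}:
G(0) = 0
G(1) = mex{} = 0
G(2) = mex{} = 0
G(3) = mex{} = 0
G(4) = mex{} = 0
G(5) = mex{} = 0
G(6) = mex{} = 0
G(7) = mex{0} = 1
G(8) = mex{0,0} = 1
G(9) = mex{0,0} = 1
G(10) = mex{0,0} = 1
G(11) = mex{0,0} = 1
G(12) = mex{0,0} = 1
G(13) = mex{0,0} = 1
G(14) = mex{1,0} = 2
G(15) = mex{1,1} = 0
G(16) = mex{1,1} = 0
G(17) = mex{1,1} = 0
G(18) = mex{1,1} = 0
G(19) = mex{1,1} = 0
G(20) = mex{1,1} = 0
G_B(20) = 0.
Combined Grundy value = 1 ⊕ 0 = 1.

1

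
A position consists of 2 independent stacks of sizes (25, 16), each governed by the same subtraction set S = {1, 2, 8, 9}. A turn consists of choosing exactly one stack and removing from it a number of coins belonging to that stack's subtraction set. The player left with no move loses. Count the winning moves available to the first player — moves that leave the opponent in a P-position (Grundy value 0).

4

All stacks use S = {1, 2, 8, 9}:
G(0) = 0
G(1) = mex{0} = 1
G(2) = mex{1,0} = 2
G(3) = mex{2,1} = 0
G(4) = mex{0,2} = 1
G(5) = mex{1,0} = 2
G(6) = mex{2,1} = 0
G(7) = mex{0,2} = 1
G(8) = mex{1,0,0} = 2
G(9) = mex{2,1,1,0} = 3
G(10) = mex{3,2,2,1} = 0
G(11) = mex{0,3,0,2} = 1
G(12) = mex{1,0,1,0} = 2
G(13) = mex{2,1,2,1} = 0
G(14) = mex{0,2,0,2} = 1
G(15) = mex{1,0,1,0} = 2
G(16) = mex{2,1,2,1} = 0
G(17) = mex{0,2,3,2} = 1
G(18) = mex{1,0,0,3} = 2
G(19) = mex{2,1,1,0} = 3
G(20) = mex{3,2,2,1} = 0
G(21) = mex{0,3,0,2} = 1
G(22) = mex{1,0,1,0} = 2
G(23) = mex{2,1,2,1} = 0
G(24) = mex{0,2,0,2} = 1
G(25) = mex{1,0,1,0} = 2
Stack A: G(25) = 2.
Stack B: G(16) = 0.
Combined Grundy value = 2 ⊕ 0 = 2.
A winning move leaves total XOR = 0, i.e. changes one component's Grundy value g to g ⊕ X where X is the current total.
Stack A: need g' = 2⊕2 = 0. Options: 25−1→G=1, 25−2→G=0, 25−8→G=1, 25−9→G=0. Hits: 2.
Stack B: need g' = 0⊕2 = 2. Options: 16−1→G=2, 16−2→G=1, 16−8→G=2, 16−9→G=1. Hits: 2.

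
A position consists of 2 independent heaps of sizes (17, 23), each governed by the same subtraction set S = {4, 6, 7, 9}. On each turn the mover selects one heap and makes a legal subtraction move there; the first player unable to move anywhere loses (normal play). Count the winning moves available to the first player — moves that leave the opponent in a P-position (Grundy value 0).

All heaps use S = {4, 6, 7, 9}:
G(0) = 0
G(1) = mex{} = 0
G(2) = mex{} = 0
G(3) = mex{} = 0
G(4) = mex{0} = 1
G(5) = mex{0} = 1
G(6) = mex{0,0} = 1
G(7) = mex{0,0,0} = 1
G(8) = mex{1,0,0} = 2
G(9) = mex{1,0,0,0} = 2
G(10) = mex{1,1,0,0} = 2
G(11) = mex{1,1,1,0} = 2
G(12) = mex{2,1,1,0} = 3
G(13) = mex{2,1,1,1} = 0
G(14) = mex{2,2,1,1} = 0
G(15) = mex{2,2,2,1} = 0
G(16) = mex{3,2,2,1} = 0
G(17) = mex{0,2,2,2} = 1
G(18) = mex{0,3,2,2} = 1
G(19) = mex{0,0,3,2} = 1
G(20) = mex{0,0,0,2} = 1
G(21) = mex{1,0,0,3} = 2
G(22) = mex{1,0,0,0} = 2
G(23) = mex{1,1,0,0} = 2
Heap A: G(17) = 1.
Heap B: G(23) = 2.
Combined Grundy value = 1 ⊕ 2 = 3.
A winning move leaves total XOR = 0, i.e. changes one component's Grundy value g to g ⊕ X where X is the current total.
Heap A: need g' = 1⊕3 = 2. Options: 17−4→G=0, 17−6→G=2, 17−7→G=2, 17−9→G=2. Hits: 3.
Heap B: need g' = 2⊕3 = 1. Options: 23−4→G=1, 23−6→G=1, 23−7→G=0, 23−9→G=0. Hits: 2.

5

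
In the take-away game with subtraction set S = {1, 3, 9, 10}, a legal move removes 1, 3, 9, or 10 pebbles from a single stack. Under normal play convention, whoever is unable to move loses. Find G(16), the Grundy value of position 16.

2

G(0) = 0
G(1) = mex{0} = 1
G(2) = mex{1} = 0
G(3) = mex{0,0} = 1
G(4) = mex{1,1} = 0
G(5) = mex{0,0} = 1
G(6) = mex{1,1} = 0
G(7) = mex{0,0} = 1
G(8) = mex{1,1} = 0
G(9) = mex{0,0,0} = 1
G(10) = mex{1,1,1,0} = 2
G(11) = mex{2,0,0,1} = 3
G(12) = mex{3,1,1,0} = 2
G(13) = mex{2,2,0,1} = 3
G(14) = mex{3,3,1,0} = 2
G(15) = mex{2,2,0,1} = 3
G(16) = mex{3,3,1,0} = 2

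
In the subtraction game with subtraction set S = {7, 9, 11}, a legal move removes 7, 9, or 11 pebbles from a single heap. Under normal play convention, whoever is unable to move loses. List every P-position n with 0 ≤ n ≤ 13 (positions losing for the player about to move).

0, 1, 2, 3, 4, 5, 6

G(0) = 0
G(1) = mex{} = 0
G(2) = mex{} = 0
G(3) = mex{} = 0
G(4) = mex{} = 0
G(5) = mex{} = 0
G(6) = mex{} = 0
G(7) = mex{0} = 1
G(8) = mex{0} = 1
G(9) = mex{0,0} = 1
G(10) = mex{0,0} = 1
G(11) = mex{0,0,0} = 1
G(12) = mex{0,0,0} = 1
G(13) = mex{0,0,0} = 1
P-positions are exactly the n with G(n) = 0.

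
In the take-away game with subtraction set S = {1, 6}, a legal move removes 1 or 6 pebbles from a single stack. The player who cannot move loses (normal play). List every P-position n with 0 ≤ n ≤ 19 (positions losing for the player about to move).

n :  0  1  2  3  4  5  6  7  8  9 10 11 12 13 14 15 16 17 18 19
G :  0  1  0  1  0  1  2  0  1  0  1  0  1  2  0  1  0  1  0  1
P-positions are exactly the n with G(n) = 0.

0, 2, 4, 7, 9, 11, 14, 16, 18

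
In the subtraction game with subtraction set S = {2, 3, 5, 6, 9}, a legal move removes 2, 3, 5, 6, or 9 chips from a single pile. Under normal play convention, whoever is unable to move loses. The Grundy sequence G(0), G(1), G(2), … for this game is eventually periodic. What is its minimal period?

G(0) = 0
G(1) = mex{} = 0
G(2) = mex{0} = 1
G(3) = mex{0,0} = 1
G(4) = mex{1,0} = 2
G(5) = mex{1,1,0} = 2
G(6) = mex{2,1,0,0} = 3
G(7) = mex{2,2,1,0} = 3
G(8) = mex{3,2,1,1} = 0
G(9) = mex{3,3,2,1,0} = 4
G(10) = mex{0,3,2,2,0} = 1
G(11) = mex{4,0,3,2,1} = 5
G(12) = mex{1,4,3,3,1} = 0
G(13) = mex{5,1,0,3,2} = 4
G(14) = mex{0,5,4,0,2} = 1
G(15) = mex{4,0,1,4,3} = 2
G(16) = mex{1,4,5,1,3} = 0
G(17) = mex{2,1,0,5,0} = 3
G(18) = mex{0,2,4,0,4} = 1
G(19) = mex{3,0,1,4,1} = 2
G(20) = mex{1,3,2,1,5} = 0
G(21) = mex{2,1,0,2,0} = 3
G(22) = mex{0,2,3,0,4} = 1
G(23) = mex{3,0,1,3,1} = 2
G(24) = mex{1,3,2,1,2} = 0
G(25) = mex{2,1,0,2,0} = 3
G(26) = mex{0,2,3,0,3} = 1
G(27) = mex{3,0,1,3,1} = 2
G(28) = mex{1,3,2,1,2} = 0
From n = 14 onward G(n+4) = G(n); since this holds over max(S) = 9 consecutive positions the period is 4 (pre-period 14).

4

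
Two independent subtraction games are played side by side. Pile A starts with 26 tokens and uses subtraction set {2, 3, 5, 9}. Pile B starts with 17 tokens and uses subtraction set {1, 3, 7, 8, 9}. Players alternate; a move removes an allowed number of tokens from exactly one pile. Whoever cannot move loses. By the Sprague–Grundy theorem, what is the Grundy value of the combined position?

Pile A, S = {2, 3, 5, 9}:
n :  0  1  2  3  4  5  6  7  8  9 10 11 12 13 14 15 16 17 18 19 20 21 22 23 24 25 26
G :  0  0  1  1  2  2  3  0  0  1  1  2  2  3  0  0  1  1  2  2  3  0  0  1  1  2  2
G_A(26) = 2.
Pile B, S = {1, 3, 7, 8, 9}:
G(0) = 0
G(1) = mex{0} = 1
G(2) = mex{1} = 0
G(3) = mex{0,0} = 1
G(4) = mex{1,1} = 0
G(5) = mex{0,0} = 1
G(6) = mex{1,1} = 0
G(7) = mex{0,0,0} = 1
G(8) = mex{1,1,1,0} = 2
G(9) = mex{2,0,0,1,0} = 3
G(10) = mex{3,1,1,0,1} = 2
G(11) = mex{2,2,0,1,0} = 3
G(12) = mex{3,3,1,0,1} = 2
G(13) = mex{2,2,0,1,0} = 3
G(14) = mex{3,3,1,0,1} = 2
G(15) = mex{2,2,2,1,0} = 3
G(16) = mex{3,3,3,2,1} = 0
G(17) = mex{0,2,2,3,2} = 1
G_B(17) = 1.
Combined Grundy value = 2 ⊕ 1 = 3.

3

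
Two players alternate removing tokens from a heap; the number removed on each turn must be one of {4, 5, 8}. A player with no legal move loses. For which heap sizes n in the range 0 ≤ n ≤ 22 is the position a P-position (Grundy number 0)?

n :  0  1  2  3  4  5  6  7  8  9 10 11 12 13 14 15 16 17 18 19 20 21 22
G :  0  0  0  0  1  1  1  1  2  2  2  2  0  0  0  0  1  1  1  1  2  2  2
P-positions are exactly the n with G(n) = 0.

0, 1, 2, 3, 12, 13, 14, 15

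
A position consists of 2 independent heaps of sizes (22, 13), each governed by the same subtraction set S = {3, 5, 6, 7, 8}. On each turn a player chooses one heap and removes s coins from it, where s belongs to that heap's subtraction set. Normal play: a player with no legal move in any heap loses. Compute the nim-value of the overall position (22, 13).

0

All heaps use S = {3, 5, 6, 7, 8}:
G(0) = 0
G(1) = mex{} = 0
G(2) = mex{} = 0
G(3) = mex{0} = 1
G(4) = mex{0} = 1
G(5) = mex{0,0} = 1
G(6) = mex{1,0,0} = 2
G(7) = mex{1,0,0,0} = 2
G(8) = mex{1,1,0,0,0} = 2
G(9) = mex{2,1,1,0,0} = 3
G(10) = mex{2,1,1,1,0} = 3
G(11) = mex{2,2,1,1,1} = 0
G(12) = mex{3,2,2,1,1} = 0
G(13) = mex{3,2,2,2,1} = 0
G(14) = mex{0,3,2,2,2} = 1
G(15) = mex{0,3,3,2,2} = 1
G(16) = mex{0,0,3,3,2} = 1
G(17) = mex{1,0,0,3,3} = 2
G(18) = mex{1,0,0,0,3} = 2
G(19) = mex{1,1,0,0,0} = 2
G(20) = mex{2,1,1,0,0} = 3
G(21) = mex{2,1,1,1,0} = 3
G(22) = mex{2,2,1,1,1} = 0
Heap A: G(22) = 0.
Heap B: G(13) = 0.
Combined Grundy value = 0 ⊕ 0 = 0.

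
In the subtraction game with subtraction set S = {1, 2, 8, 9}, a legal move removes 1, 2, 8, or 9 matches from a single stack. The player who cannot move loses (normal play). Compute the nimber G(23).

0

G(0) = 0
G(1) = mex{0} = 1
G(2) = mex{1,0} = 2
G(3) = mex{2,1} = 0
G(4) = mex{0,2} = 1
G(5) = mex{1,0} = 2
G(6) = mex{2,1} = 0
G(7) = mex{0,2} = 1
G(8) = mex{1,0,0} = 2
G(9) = mex{2,1,1,0} = 3
G(10) = mex{3,2,2,1} = 0
G(11) = mex{0,3,0,2} = 1
G(12) = mex{1,0,1,0} = 2
G(13) = mex{2,1,2,1} = 0
G(14) = mex{0,2,0,2} = 1
G(15) = mex{1,0,1,0} = 2
G(16) = mex{2,1,2,1} = 0
G(17) = mex{0,2,3,2} = 1
G(18) = mex{1,0,0,3} = 2
G(19) = mex{2,1,1,0} = 3
G(20) = mex{3,2,2,1} = 0
G(21) = mex{0,3,0,2} = 1
G(22) = mex{1,0,1,0} = 2
G(23) = mex{2,1,2,1} = 0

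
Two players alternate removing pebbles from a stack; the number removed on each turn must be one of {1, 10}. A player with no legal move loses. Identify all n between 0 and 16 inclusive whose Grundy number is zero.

0, 2, 4, 6, 8, 11, 13, 15

n :  0  1  2  3  4  5  6  7  8  9 10 11 12 13 14 15 16
G :  0  1  0  1  0  1  0  1  0  1  2  0  1  0  1  0  1
P-positions are exactly the n with G(n) = 0.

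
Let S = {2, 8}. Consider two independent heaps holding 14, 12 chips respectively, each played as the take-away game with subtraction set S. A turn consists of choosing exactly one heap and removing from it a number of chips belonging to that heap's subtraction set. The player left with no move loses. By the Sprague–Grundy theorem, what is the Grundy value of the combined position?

All heaps use S = {2, 8}:
G(0) = 0
G(1) = mex{} = 0
G(2) = mex{0} = 1
G(3) = mex{0} = 1
G(4) = mex{1} = 0
G(5) = mex{1} = 0
G(6) = mex{0} = 1
G(7) = mex{0} = 1
G(8) = mex{1,0} = 2
G(9) = mex{1,0} = 2
G(10) = mex{2,1} = 0
G(11) = mex{2,1} = 0
G(12) = mex{0,0} = 1
G(13) = mex{0,0} = 1
G(14) = mex{1,1} = 0
Heap A: G(14) = 0.
Heap B: G(12) = 1.
Combined Grundy value = 0 ⊕ 1 = 1.

1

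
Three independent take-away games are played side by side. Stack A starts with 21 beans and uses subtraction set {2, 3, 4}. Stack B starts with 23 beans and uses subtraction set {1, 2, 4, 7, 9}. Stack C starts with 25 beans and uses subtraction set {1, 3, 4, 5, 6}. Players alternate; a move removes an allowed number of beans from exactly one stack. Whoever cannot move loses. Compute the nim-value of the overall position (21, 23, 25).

Stack A, S = {2, 3, 4}:
G(0) = 0
G(1) = mex{} = 0
G(2) = mex{0} = 1
G(3) = mex{0,0} = 1
G(4) = mex{1,0,0} = 2
G(5) = mex{1,1,0} = 2
G(6) = mex{2,1,1} = 0
G(7) = mex{2,2,1} = 0
G(8) = mex{0,2,2} = 1
G(9) = mex{0,0,2} = 1
G(10) = mex{1,0,0} = 2
G(11) = mex{1,1,0} = 2
G(12) = mex{2,1,1} = 0
G(13) = mex{2,2,1} = 0
G(14) = mex{0,2,2} = 1
G(15) = mex{0,0,2} = 1
G(16) = mex{1,0,0} = 2
G(17) = mex{1,1,0} = 2
G(18) = mex{2,1,1} = 0
G(19) = mex{2,2,1} = 0
G(20) = mex{0,2,2} = 1
G(21) = mex{0,0,2} = 1
G_A(21) = 1.
Stack B, S = {1, 2, 4, 7, 9}:
n :  0  1  2  3  4  5  6  7  8  9 10 11 12 13 14 15 16 17 18 19 20 21 22 23
G :  0  1  2  0  1  2  0  1  2  3  4  0  1  2  0  1  2  0  1  2  3  4  0  1
G_B(23) = 1.
Stack C, S = {1, 3, 4, 5, 6}:
n :  0  1  2  3  4  5  6  7  8  9 10 11 12 13 14 15 16 17 18 19 20 21 22 23 24 25
G :  0  1  0  1  2  3  2  3  4  0  1  0  1  2  3  2  3  4  0  1  0  1  2  3  2  3
G_C(25) = 3.
Combined Grundy value = 1 ⊕ 1 ⊕ 3 = 3.

3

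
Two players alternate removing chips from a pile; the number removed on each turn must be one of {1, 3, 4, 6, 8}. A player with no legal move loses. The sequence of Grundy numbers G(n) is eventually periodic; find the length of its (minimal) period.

n :  0  1  2  3  4  5  6  7  8  9 10 11 12 13 14 15 16
G :  0  1  0  1  2  3  2  0  1  0  1  2  3  2  0  1  0
G(n+7) = G(n) holds for n = 0,…,7 (a full window of length max(S) = 8), so the sequence is purely periodic with period 7.

7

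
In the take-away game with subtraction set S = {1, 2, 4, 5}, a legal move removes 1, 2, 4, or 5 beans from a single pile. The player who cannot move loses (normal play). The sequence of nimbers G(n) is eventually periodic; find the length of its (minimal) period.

3

G(0) = 0
G(1) = mex{0} = 1
G(2) = mex{1,0} = 2
G(3) = mex{2,1} = 0
G(4) = mex{0,2,0} = 1
G(5) = mex{1,0,1,0} = 2
G(6) = mex{2,1,2,1} = 0
G(7) = mex{0,2,0,2} = 1
G(8) = mex{1,0,1,0} = 2
G(9) = mex{2,1,2,1} = 0
G(10) = mex{0,2,0,2} = 1
G(11) = mex{1,0,1,0} = 2
G(12) = mex{2,1,2,1} = 0
G(13) = mex{0,2,0,2} = 1
G(14) = mex{1,0,1,0} = 2
G(n+3) = G(n) holds for n = 0,…,4 (a full window of length max(S) = 5), so the sequence is purely periodic with period 3.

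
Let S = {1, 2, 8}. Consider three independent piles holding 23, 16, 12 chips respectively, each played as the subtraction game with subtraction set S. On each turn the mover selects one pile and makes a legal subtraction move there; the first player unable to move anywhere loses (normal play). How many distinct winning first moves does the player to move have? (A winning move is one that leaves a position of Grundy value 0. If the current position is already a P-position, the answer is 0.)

3

All piles use S = {1, 2, 8}:
G(0) = 0
G(1) = mex{0} = 1
G(2) = mex{1,0} = 2
G(3) = mex{2,1} = 0
G(4) = mex{0,2} = 1
G(5) = mex{1,0} = 2
G(6) = mex{2,1} = 0
G(7) = mex{0,2} = 1
G(8) = mex{1,0,0} = 2
G(9) = mex{2,1,1} = 0
G(10) = mex{0,2,2} = 1
G(11) = mex{1,0,0} = 2
G(12) = mex{2,1,1} = 0
G(13) = mex{0,2,2} = 1
G(14) = mex{1,0,0} = 2
G(15) = mex{2,1,1} = 0
G(16) = mex{0,2,2} = 1
G(17) = mex{1,0,0} = 2
G(18) = mex{2,1,1} = 0
G(19) = mex{0,2,2} = 1
G(20) = mex{1,0,0} = 2
G(21) = mex{2,1,1} = 0
G(22) = mex{0,2,2} = 1
G(23) = mex{1,0,0} = 2
Pile A: G(23) = 2.
Pile B: G(16) = 1.
Pile C: G(12) = 0.
Combined Grundy value = 2 ⊕ 1 ⊕ 0 = 3.
A winning move leaves total XOR = 0, i.e. changes one component's Grundy value g to g ⊕ X where X is the current total.
Pile A: need g' = 2⊕3 = 1. Options: 23−1→G=1, 23−2→G=0, 23−8→G=0. Hits: 1.
Pile B: need g' = 1⊕3 = 2. Options: 16−1→G=0, 16−2→G=2, 16−8→G=2. Hits: 2.
Pile C: need g' = 0⊕3 = 3. Options: 12−1→G=2, 12−2→G=1, 12−8→G=1. Hits: 0.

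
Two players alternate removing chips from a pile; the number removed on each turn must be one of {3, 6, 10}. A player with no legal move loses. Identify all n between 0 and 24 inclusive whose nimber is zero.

G(0) = 0
G(1) = mex{} = 0
G(2) = mex{} = 0
G(3) = mex{0} = 1
G(4) = mex{0} = 1
G(5) = mex{0} = 1
G(6) = mex{1,0} = 2
G(7) = mex{1,0} = 2
G(8) = mex{1,0} = 2
G(9) = mex{2,1} = 0
G(10) = mex{2,1,0} = 3
G(11) = mex{2,1,0} = 3
G(12) = mex{0,2,0} = 1
G(13) = mex{3,2,1} = 0
G(14) = mex{3,2,1} = 0
G(15) = mex{1,0,1} = 2
G(16) = mex{0,3,2} = 1
G(17) = mex{0,3,2} = 1
G(18) = mex{2,1,2} = 0
G(19) = mex{1,0,0} = 2
G(20) = mex{1,0,3} = 2
G(21) = mex{0,2,3} = 1
G(22) = mex{2,1,1} = 0
G(23) = mex{2,1,0} = 3
G(24) = mex{1,0,0} = 2
P-positions are exactly the n with G(n) = 0.

0, 1, 2, 9, 13, 14, 18, 22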